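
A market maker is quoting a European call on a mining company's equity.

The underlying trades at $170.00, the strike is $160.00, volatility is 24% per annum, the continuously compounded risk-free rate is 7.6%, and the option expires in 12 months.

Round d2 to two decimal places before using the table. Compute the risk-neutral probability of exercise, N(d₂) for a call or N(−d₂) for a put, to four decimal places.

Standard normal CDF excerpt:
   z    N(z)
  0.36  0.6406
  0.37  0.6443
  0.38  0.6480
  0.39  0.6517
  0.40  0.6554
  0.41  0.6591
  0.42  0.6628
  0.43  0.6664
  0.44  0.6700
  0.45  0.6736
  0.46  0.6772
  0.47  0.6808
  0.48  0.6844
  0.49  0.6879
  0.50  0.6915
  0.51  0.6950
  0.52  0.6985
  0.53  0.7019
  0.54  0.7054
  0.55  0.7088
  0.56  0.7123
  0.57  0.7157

σ√T = 0.24 × 1.0000 = 0.2400
ln(S/K) + (r + σ²/2)T = ln(170/160) + (0.076 + 0.24²/2)·1 = 0.0606 + 0.1048 = 0.1654
d₁ = 0.1654 / 0.2400 = 0.6893 → 0.69
d₂ = d₁ − σ√T = 0.6893 − 0.2400 = 0.4493 → 0.45
Pr(exercise) under Q = N(d₂) = 0.6736

0.6736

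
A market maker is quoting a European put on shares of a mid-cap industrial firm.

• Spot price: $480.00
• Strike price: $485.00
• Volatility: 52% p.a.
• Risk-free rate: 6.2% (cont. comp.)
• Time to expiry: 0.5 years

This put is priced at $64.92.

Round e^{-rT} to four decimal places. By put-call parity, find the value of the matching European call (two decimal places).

exp(−rT) = exp(−0.062·0.5) = 0.9695
Put-call parity: C − P = S − K·e^(−rT) = 480 − 485·0.9695 = 480 − 470.2075 = 9.7925
C = P + (C − P) = 64.92 + (9.7925) = 74.7125

$74.71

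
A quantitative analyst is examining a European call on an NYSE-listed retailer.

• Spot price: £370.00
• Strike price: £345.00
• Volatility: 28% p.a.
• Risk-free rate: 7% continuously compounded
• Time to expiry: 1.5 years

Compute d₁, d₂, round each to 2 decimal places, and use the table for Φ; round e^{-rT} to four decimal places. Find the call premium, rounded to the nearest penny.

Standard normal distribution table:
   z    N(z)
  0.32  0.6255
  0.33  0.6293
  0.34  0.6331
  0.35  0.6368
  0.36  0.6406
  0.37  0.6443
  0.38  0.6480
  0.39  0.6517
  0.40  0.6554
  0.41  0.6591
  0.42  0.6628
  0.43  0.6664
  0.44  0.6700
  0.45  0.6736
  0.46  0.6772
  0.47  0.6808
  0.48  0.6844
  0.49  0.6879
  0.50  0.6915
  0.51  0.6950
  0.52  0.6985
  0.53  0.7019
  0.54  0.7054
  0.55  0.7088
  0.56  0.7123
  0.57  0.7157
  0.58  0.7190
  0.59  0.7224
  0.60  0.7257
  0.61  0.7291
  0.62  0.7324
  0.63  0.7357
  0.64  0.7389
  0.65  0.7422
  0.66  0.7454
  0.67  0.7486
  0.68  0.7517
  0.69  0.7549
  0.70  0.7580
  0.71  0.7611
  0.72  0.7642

σ√T = 0.28·√1.5 = 0.3429
d₁ = [ln(370/345) + (0.07 + ½·0.28²)·1.5] / (σ√T) = (0.0700 + 0.1638) / 0.3429 = 0.6817 ⇒ 0.68
d₂ = 0.6817 − 0.3429 = 0.3387 ⇒ 0.34
e^(−rT) = e^(−0.07·1.5) = 0.9003
N(d₁) = N(0.68) = 0.7517;  N(d₂) = N(0.34) = 0.6331
C = 370·0.7517 − 345·0.9003·0.6331 = 278.1290 − 196.6431 = 81.4859

£81.49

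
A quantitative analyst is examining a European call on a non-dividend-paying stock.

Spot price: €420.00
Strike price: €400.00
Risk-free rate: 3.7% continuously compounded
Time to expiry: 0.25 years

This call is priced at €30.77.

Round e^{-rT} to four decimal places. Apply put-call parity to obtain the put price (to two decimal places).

€7.09

e^(−rT) = e^(−0.037·0.25) = 0.9908
Put-call parity: C − P = S − K·e^(−rT) = 420 − 400·0.9908 = 420 − 396.3200 = 23.6800
P = C − (C − P) = 30.77 − (23.6800) = 7.0900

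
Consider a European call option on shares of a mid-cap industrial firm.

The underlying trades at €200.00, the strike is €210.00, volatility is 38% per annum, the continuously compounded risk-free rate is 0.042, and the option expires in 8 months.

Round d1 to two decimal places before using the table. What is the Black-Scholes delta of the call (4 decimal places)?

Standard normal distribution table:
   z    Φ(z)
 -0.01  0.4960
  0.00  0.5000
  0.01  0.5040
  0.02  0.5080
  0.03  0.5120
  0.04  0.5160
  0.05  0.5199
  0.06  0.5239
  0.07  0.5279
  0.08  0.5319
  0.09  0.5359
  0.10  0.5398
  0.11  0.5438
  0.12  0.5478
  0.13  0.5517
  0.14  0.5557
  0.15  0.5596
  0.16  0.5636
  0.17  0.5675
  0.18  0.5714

σ√T = 0.38·√0.6667 = 0.3103
ln(S/K) + (r + σ²/2)T = ln(200/210) + (0.042 + 0.38²/2)·0.6667 = -0.0488 + 0.0761 = 0.0273
d₁ = 0.0273 / 0.3103 = 0.0881 which rounds to 0.09
N(d₁) = N(0.09) = 0.5359
Δ_call = N(d₁) = 0.5359

0.5359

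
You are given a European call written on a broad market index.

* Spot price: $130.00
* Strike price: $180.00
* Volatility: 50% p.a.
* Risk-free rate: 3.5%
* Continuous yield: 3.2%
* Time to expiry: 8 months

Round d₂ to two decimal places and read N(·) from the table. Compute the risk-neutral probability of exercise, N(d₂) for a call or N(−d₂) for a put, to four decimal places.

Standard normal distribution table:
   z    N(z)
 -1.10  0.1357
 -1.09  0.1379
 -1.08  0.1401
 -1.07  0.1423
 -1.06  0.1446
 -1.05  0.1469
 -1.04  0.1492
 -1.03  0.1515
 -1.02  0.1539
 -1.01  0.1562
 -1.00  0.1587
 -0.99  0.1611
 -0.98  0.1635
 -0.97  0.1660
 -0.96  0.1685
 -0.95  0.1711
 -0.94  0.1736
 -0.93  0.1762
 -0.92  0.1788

σ√T = 0.5·√0.6667 = 0.4082
d₁ = [ln(130/180) + (0.035 − 0.032 + ½·0.5²)·0.6667] / (σ√T) = (-0.3254 + 0.0853) / 0.4082 = -0.5881 which rounds to -0.59
d₂ = -0.5881 − 0.4082 = -0.9963 which rounds to -1.00
Pr(exercise) under Q = N(d₂) = 0.1587

0.1587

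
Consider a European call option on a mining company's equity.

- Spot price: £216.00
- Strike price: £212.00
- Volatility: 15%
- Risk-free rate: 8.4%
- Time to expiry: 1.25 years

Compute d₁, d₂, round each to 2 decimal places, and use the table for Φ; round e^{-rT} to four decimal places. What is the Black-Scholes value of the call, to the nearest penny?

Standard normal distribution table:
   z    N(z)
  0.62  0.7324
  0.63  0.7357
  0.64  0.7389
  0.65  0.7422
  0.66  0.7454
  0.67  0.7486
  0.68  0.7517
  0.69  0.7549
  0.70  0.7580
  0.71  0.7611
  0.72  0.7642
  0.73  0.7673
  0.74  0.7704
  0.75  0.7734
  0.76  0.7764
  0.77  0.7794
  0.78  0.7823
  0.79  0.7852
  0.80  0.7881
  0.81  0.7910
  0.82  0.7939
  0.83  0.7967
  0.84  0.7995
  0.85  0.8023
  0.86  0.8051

T = 1.25;  σ√T = 0.1677
d₁ = [ln(216/212) + (0.084 + 0.15²/2)·1.25] / 0.1677 = [0.0187 + 0.1191] / 0.1677 = 0.8214 which rounds to 0.82
d₂ = d₁ − σ√T = 0.8214 − 0.1677 = 0.6537 which rounds to 0.65
exp(−rT) = exp(−0.084·1.25) = 0.9003
N(d₁) = N(0.82) = 0.7939;  N(d₂) = N(0.65) = 0.7422
C = 216·0.7939 − 212·0.9003·0.7422 = 171.4824 − 141.6590 = 29.8234

£29.82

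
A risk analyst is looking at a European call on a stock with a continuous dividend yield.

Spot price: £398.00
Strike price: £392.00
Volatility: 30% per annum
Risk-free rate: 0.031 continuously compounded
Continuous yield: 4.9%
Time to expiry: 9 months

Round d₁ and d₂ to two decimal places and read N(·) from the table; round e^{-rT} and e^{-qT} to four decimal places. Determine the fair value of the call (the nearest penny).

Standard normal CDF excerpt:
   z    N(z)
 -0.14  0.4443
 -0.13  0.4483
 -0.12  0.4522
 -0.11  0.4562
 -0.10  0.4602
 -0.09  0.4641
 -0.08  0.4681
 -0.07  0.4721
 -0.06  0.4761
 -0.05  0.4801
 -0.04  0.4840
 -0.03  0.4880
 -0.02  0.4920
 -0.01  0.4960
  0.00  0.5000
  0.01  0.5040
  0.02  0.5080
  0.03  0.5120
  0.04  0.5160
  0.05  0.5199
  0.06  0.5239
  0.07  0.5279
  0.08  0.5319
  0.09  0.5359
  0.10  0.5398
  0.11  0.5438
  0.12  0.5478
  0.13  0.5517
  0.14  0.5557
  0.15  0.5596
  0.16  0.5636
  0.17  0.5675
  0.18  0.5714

£40.00

T = 0.75;  σ√T = 0.2598
d₁ = [ln(398/392) + (0.031 − 0.049 + 0.3²/2)·0.75] / 0.2598 = [0.0152 + 0.0202] / 0.2598 = 0.1364 ⇒ 0.14
d₂ = d₁ − σ√T = 0.1364 − 0.2598 = -0.1234 ⇒ -0.12
exp(−qT) = exp(−0.049·0.75) = 0.9639;  exp(−rT) = exp(−0.031·0.75) = 0.9770
N(d₁) = N(0.14) = 0.5557;  N(d₂) = N(-0.12) = 0.4522
C = 398·0.9639·0.5557 − 392·0.9770·0.4522 = 213.1844 − 173.1854 = 39.9990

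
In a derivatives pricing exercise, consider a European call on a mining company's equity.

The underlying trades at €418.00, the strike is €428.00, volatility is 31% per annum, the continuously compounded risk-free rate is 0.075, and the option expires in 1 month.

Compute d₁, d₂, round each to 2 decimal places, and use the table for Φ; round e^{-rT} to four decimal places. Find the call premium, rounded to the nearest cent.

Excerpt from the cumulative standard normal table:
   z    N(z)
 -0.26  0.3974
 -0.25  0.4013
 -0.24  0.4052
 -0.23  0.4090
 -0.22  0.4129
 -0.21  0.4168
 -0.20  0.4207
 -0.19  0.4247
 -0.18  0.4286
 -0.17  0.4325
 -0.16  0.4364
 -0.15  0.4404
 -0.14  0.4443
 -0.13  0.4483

σ√T = 0.31·√0.08333 = 0.0895
ln(S/K) + (r + σ²/2)T = ln(418/428) + (0.075 + 0.31²/2)·0.08333 = -0.0236 + 0.0103 = -0.0134
d₁ = -0.0134 / 0.0895 = -0.1496 ≈ -0.15
d₂ = d₁ − σ√T = -0.1496 − 0.0895 = -0.2391 ≈ -0.24
exp(−rT) = exp(−0.075·0.08333) = 0.9938
C = 418·N(-0.15) − 428·0.9938·N(-0.24) = 418·0.4404 − 428·0.9938·0.4052 = 184.0872 − 172.3504 = 11.7368

€11.74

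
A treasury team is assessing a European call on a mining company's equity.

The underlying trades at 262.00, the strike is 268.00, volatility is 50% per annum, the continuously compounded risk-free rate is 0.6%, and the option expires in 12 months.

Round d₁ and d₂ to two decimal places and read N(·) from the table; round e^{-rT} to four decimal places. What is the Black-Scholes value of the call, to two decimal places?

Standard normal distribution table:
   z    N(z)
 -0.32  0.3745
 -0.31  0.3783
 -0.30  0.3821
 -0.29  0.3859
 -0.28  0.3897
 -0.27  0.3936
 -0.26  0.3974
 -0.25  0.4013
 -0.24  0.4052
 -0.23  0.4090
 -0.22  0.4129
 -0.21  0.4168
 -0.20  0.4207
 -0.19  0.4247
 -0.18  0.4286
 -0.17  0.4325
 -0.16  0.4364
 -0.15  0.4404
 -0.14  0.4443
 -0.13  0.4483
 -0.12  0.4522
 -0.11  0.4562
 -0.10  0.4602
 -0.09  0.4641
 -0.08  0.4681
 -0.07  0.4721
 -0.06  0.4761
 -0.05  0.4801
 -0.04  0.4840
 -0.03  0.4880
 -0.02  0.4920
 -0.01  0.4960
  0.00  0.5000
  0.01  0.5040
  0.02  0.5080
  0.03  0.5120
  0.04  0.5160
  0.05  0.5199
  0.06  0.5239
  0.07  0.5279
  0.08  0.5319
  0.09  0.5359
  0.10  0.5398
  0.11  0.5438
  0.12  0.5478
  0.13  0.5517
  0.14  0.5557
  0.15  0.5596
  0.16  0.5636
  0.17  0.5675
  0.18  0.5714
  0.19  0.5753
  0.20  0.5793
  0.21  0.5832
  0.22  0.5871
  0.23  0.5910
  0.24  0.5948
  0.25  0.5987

σ√T = 0.5·√1 = 0.5000
ln(S/K) + (r + σ²/2)T = ln(262/268) + (0.006 + 0.5²/2)·1 = -0.0226 + 0.1310 = 0.1084
d₁ = 0.1084 / 0.5000 = 0.2167 → 0.22
d₂ = d₁ − σ√T = 0.2167 − 0.5000 = -0.2833 → -0.28
e^(−rT) = e^(−0.006·1) = 0.9940
C = 262·N(0.22) − 268·0.9940·N(-0.28) = 262·0.5871 − 268·0.9940·0.3897 = 153.8202 − 103.8130 = 50.0072

50.01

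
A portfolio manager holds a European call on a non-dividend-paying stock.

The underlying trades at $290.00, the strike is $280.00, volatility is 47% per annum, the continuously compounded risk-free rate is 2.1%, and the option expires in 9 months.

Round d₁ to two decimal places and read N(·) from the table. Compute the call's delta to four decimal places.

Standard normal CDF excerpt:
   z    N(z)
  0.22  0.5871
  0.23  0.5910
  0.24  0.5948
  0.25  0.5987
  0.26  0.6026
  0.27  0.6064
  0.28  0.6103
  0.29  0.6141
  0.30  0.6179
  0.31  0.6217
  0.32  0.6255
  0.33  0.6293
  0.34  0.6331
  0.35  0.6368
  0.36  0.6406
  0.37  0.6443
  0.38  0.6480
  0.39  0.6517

σ√T = 0.47 × 0.8660 = 0.4070
d₁ = [ln(290/280) + (0.021 + 0.47²/2)·0.75] / 0.4070 = [0.0351 + 0.0986] / 0.4070 = 0.3284 ≈ 0.33
N(d₁) = N(0.33) = 0.6293
Δ_call = N(d₁) = 0.6293

0.6293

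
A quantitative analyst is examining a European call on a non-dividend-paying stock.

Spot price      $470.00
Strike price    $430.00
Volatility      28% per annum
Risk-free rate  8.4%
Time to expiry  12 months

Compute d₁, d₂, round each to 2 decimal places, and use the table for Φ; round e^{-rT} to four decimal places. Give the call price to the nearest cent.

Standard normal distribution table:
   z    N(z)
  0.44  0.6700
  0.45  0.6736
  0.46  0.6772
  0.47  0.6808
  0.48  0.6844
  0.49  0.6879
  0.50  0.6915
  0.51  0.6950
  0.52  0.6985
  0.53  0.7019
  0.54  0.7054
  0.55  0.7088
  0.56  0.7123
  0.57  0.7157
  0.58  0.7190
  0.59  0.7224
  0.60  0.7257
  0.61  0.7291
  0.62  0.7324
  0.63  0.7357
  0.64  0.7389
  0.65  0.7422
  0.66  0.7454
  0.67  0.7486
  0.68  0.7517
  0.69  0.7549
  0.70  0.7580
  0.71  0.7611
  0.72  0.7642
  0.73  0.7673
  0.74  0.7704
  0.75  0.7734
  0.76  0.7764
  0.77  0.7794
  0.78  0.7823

$94.34

σ√T = 0.28 × 1.0000 = 0.2800
d₁ = [ln(470/430) + (0.084 + ½·0.28²)·1] / (σ√T) = (0.0889 + 0.1232) / 0.2800 = 0.7577 which rounds to 0.76
d₂ = 0.7577 − 0.2800 = 0.4777 which rounds to 0.48
exp(−rT) = exp(−0.084·1) = 0.9194
C = 470·N(0.76) − 430·0.9194·N(0.48) = 470·0.7764 − 430·0.9194·0.6844 = 364.9080 − 270.5721 = 94.3359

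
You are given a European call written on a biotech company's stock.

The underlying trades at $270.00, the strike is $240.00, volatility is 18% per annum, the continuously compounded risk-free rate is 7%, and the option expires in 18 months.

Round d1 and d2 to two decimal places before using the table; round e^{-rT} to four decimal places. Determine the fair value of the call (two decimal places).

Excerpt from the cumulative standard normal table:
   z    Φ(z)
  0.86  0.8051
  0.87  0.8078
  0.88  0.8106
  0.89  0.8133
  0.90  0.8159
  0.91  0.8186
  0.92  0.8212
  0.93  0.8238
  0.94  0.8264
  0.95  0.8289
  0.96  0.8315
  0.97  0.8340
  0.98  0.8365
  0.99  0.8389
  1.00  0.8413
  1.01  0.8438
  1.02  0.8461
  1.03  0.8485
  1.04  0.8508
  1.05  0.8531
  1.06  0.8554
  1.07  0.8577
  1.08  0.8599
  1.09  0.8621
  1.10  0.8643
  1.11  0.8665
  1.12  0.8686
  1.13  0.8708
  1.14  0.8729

$58.23

T = 1.5;  σ√T = 0.2205
ln(S/K) + (r + σ²/2)T = ln(270/240) + (0.07 + 0.18²/2)·1.5 = 0.1178 + 0.1293 = 0.2471
d₁ = 0.2471 / 0.2205 = 1.1208 → 1.12
d₂ = d₁ − σ√T = 1.1208 − 0.2205 = 0.9003 → 0.90
exp(−rT) = exp(−0.07·1.5) = 0.9003
N(d₁) = N(1.12) = 0.8686;  N(d₂) = N(0.90) = 0.8159
C = 270·0.8686 − 240·0.9003·0.8159 = 234.5220 − 176.2931 = 58.2289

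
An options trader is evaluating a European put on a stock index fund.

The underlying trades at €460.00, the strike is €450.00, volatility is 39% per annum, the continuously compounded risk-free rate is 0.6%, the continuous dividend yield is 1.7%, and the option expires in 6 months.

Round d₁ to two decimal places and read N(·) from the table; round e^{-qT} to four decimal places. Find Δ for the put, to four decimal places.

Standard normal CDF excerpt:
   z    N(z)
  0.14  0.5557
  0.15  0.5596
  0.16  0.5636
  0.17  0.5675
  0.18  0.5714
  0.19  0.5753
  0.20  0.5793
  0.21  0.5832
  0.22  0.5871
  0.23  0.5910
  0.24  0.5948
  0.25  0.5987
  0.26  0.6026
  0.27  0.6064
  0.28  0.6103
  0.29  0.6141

T = 0.5;  σ√T = 0.2758
d₁ = [ln(460/450) + (0.006 − 0.017 + 0.39²/2)·0.5] / 0.2758 = [0.0220 + 0.0325] / 0.2758 = 0.1976 ≈ 0.20
N(d₁) = N(0.20) = 0.5793
Δ_put = e^(−qT)·(N(d₁) − 1) = 0.9915·(0.5793 − 1) = -0.4171

-0.4171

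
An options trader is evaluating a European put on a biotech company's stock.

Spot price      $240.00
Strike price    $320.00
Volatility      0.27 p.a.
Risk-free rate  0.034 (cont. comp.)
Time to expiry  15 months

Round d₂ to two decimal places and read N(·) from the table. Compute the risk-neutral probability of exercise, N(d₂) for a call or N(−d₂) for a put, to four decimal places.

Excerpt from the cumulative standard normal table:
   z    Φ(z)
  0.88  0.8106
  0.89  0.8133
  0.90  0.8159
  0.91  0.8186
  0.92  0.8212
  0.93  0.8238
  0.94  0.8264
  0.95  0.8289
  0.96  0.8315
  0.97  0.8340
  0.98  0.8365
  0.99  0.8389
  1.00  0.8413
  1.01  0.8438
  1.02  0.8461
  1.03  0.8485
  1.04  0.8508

0.8315

T = 1.25;  σ√T = 0.3019
ln(S/K) + (r + σ²/2)T = ln(240/320) + (0.034 + 0.27²/2)·1.25 = -0.2877 + 0.0881 = -0.1996
d₁ = -0.1996 / 0.3019 = -0.6613 ≈ -0.66
d₂ = d₁ − σ√T = -0.6613 − 0.3019 = -0.9631 ≈ -0.96
Risk-neutral Pr[S_T < K] = N(−d₂) = N(0.96) = 0.8315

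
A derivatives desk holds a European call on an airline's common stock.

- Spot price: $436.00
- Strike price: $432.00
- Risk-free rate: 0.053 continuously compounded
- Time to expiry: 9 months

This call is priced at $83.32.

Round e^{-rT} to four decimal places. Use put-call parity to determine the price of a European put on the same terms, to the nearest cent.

$62.47

exp(−rT) = exp(−0.053·0.75) = 0.9610
Put-call parity: C − P = S − K·e^(−rT) = 436 − 432·0.9610 = 436 − 415.1520 = 20.8480
P = C − (C − P) = 83.32 − (20.8480) = 62.4720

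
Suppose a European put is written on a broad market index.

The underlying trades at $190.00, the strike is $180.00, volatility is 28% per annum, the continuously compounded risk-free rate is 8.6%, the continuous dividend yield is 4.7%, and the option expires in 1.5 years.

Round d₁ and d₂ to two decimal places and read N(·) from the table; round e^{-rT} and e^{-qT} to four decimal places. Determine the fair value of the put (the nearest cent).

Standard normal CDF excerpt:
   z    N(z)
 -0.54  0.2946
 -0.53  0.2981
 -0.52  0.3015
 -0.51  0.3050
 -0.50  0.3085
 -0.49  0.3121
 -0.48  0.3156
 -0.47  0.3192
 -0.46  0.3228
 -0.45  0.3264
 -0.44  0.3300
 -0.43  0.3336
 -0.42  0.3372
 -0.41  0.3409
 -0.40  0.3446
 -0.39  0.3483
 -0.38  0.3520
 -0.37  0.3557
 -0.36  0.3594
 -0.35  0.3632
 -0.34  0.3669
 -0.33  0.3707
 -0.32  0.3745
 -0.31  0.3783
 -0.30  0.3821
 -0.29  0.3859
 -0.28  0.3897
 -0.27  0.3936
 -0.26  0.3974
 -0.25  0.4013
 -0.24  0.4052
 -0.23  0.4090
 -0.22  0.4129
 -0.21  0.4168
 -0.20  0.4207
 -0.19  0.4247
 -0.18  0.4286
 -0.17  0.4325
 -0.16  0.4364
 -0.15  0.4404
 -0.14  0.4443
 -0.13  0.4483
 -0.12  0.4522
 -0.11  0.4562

T = 1.5;  σ√T = 0.3429
d₁ = [ln(190/180) + (0.086 − 0.047 + ½·0.28²)·1.5] / (σ√T) = (0.0541 + 0.1173) / 0.3429 = 0.4997 → 0.50
d₂ = 0.4997 − 0.3429 = 0.1568 → 0.16
exp(−qT) = exp(−0.047·1.5) = 0.9319;  exp(−rT) = exp(−0.086·1.5) = 0.8790
N(−d₂) = N(-0.16) = 0.4364;  N(−d₁) = N(-0.50) = 0.3085
P = 180·0.8790·0.4364 − 190·0.9319·0.3085 = 69.0472 − 54.6233 = 14.4239

$14.42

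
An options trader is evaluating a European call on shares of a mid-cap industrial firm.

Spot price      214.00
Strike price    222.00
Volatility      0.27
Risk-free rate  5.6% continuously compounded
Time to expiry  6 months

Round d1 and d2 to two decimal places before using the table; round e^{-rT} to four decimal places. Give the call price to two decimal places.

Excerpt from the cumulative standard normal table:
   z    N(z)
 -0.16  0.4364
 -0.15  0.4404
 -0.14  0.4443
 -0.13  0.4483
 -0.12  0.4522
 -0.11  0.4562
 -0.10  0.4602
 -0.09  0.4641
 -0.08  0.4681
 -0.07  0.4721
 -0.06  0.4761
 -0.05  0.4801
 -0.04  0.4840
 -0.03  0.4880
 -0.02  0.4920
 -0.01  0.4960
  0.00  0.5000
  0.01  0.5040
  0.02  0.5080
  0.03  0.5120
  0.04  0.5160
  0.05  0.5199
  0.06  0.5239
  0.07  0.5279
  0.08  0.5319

15.35

σ√T = 0.27 × 0.7071 = 0.1909
d₁ = [ln(214/222) + (0.056 + 0.27²/2)·0.5] / 0.1909 = [-0.0367 + 0.0462] / 0.1909 = 0.0499 which rounds to 0.05
d₂ = d₁ − σ√T = 0.0499 − 0.1909 = -0.1410 which rounds to -0.14
e^(−rT) = e^(−0.056·0.5) = 0.9724
N(d₁) = N(0.05) = 0.5199;  N(d₂) = N(-0.14) = 0.4443
C = 214·0.5199 − 222·0.9724·0.4443 = 111.2586 − 95.9123 = 15.3463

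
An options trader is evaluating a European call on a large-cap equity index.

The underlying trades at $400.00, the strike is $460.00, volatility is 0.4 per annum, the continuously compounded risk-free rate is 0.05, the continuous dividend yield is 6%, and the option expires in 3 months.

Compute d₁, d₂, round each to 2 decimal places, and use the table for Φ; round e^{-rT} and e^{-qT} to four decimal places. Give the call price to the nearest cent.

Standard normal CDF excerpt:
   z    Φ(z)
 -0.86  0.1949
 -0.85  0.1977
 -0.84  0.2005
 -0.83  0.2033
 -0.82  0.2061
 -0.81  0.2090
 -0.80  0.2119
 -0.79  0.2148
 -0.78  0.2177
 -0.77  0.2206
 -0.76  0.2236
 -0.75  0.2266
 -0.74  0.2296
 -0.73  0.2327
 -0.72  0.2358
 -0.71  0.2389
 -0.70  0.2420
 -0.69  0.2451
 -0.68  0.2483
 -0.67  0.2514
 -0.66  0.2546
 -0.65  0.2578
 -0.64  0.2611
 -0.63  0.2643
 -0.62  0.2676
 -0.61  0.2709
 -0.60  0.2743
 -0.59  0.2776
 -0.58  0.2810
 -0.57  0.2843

$11.80

σ√T = 0.4·√0.25 = 0.2000
d₁ = [ln(400/460) + (0.05 − 0.06 + 0.4²/2)·0.25] / 0.2000 = [-0.1398 + 0.0175] / 0.2000 = -0.6113 ⇒ -0.61
d₂ = d₁ − σ√T = -0.6113 − 0.2000 = -0.8113 ⇒ -0.81
exp(−qT) = exp(−0.06·0.25) = 0.9851;  exp(−rT) = exp(−0.05·0.25) = 0.9876
C = 400·0.9851·N(-0.61) − 460·0.9876·N(-0.81) = 400·0.9851·0.2709 − 460·0.9876·0.2090 = 106.7454 − 94.9479 = 11.7976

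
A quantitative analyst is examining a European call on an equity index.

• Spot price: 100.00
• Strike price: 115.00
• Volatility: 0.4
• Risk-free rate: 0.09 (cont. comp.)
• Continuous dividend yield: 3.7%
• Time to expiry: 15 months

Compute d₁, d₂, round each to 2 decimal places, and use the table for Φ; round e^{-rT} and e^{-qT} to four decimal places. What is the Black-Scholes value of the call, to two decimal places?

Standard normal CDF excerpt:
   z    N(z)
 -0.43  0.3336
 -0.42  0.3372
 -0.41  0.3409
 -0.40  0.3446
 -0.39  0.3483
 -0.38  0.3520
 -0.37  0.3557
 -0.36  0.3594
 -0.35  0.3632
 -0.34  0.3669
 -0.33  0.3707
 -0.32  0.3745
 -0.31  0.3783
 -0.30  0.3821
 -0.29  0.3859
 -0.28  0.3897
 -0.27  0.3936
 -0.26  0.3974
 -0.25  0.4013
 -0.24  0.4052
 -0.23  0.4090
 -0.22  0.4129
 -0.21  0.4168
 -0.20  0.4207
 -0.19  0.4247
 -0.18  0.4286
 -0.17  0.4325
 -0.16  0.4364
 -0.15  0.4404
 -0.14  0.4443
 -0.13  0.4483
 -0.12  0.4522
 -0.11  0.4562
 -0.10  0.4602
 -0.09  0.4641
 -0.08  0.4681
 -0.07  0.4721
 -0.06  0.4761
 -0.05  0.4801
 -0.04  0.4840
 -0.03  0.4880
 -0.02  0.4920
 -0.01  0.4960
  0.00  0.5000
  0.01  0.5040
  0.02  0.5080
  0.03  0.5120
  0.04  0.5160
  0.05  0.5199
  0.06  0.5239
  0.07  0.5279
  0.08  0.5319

14.23

σ√T = 0.4 × 1.1180 = 0.4472
ln(S/K) + (r − q + σ²/2)T = ln(100/115) + (0.09 − 0.037 + 0.4²/2)·1.25 = -0.1398 + 0.1663 = 0.0265
d₁ = 0.0265 / 0.4472 = 0.0592 → 0.06
d₂ = d₁ − σ√T = 0.0592 − 0.4472 = -0.3880 → -0.39
e^(−qT) = e^(−0.037·1.25) = 0.9548;  e^(−rT) = e^(−0.09·1.25) = 0.8936
N(d₁) = N(0.06) = 0.5239;  N(d₂) = N(-0.39) = 0.3483
C = 100·0.9548·0.5239 − 115·0.8936·0.3483 = 50.0220 − 35.7927 = 14.2293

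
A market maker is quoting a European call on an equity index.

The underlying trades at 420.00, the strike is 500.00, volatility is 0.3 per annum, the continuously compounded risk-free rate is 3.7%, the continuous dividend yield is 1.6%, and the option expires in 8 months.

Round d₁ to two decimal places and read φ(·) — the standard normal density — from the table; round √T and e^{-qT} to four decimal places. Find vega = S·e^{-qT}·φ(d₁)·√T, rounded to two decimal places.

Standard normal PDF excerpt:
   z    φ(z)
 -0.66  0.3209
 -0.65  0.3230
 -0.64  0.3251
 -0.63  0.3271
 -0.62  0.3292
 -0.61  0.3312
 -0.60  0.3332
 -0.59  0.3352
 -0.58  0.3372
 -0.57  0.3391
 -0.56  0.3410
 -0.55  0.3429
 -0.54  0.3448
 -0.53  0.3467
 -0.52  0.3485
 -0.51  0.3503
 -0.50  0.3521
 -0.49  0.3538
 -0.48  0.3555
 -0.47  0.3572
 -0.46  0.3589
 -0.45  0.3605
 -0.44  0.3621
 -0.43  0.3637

117.63

σ√T = 0.3 × 0.8165 = 0.2449
ln(S/K) + (r − q + σ²/2)T = ln(420/500) + (0.037 − 0.016 + 0.3²/2)·0.6667 = -0.1744 + 0.0440 = -0.1304
d₁ = -0.1304 / 0.2449 = -0.5322 which rounds to -0.53
√T = √0.6667 = 0.8165
φ(d₁) = φ(-0.53) = 0.3467
e^(−qT) = e^(−0.016·0.6667) = 0.9894
vega = S·e^(−qT)·φ(d₁)·√T = 420·0.9894·0.3467·0.8165 = 117.6336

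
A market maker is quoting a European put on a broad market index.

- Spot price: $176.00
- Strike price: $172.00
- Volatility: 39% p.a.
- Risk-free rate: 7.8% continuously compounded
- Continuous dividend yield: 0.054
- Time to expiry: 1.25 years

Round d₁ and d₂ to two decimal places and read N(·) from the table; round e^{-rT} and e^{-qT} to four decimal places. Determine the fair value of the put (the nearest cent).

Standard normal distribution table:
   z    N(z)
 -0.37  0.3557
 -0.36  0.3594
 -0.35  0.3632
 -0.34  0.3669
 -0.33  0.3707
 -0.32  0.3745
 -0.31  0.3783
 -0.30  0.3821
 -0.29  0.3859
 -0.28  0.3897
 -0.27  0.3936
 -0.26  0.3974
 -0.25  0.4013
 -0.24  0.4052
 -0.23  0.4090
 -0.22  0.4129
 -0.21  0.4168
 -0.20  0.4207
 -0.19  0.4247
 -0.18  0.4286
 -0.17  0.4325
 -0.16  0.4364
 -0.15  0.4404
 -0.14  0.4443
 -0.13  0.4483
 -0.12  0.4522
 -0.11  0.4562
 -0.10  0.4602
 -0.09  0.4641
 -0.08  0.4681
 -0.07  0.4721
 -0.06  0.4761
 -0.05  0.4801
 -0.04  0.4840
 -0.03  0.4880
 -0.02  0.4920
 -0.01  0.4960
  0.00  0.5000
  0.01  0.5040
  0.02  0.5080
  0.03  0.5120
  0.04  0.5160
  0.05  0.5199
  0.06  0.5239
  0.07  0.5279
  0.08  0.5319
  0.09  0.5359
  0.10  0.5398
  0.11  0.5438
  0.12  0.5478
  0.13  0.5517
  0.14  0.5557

σ√T = 0.39 × 1.1180 = 0.4360
d₁ = [ln(176/172) + (0.078 − 0.054 + 0.39²/2)·1.25] / 0.4360 = [0.0230 + 0.1251] / 0.4360 = 0.3395 ≈ 0.34
d₂ = d₁ − σ√T = 0.3395 − 0.4360 = -0.0965 ≈ -0.10
e^(−qT) = e^(−0.054·1.25) = 0.9347;  e^(−rT) = e^(−0.078·1.25) = 0.9071
N(−d₂) = N(0.10) = 0.5398;  N(−d₁) = N(-0.34) = 0.3669
P = 172·0.9071·0.5398 − 176·0.9347·0.3669 = 84.2202 − 60.3577 = 23.8626

$23.86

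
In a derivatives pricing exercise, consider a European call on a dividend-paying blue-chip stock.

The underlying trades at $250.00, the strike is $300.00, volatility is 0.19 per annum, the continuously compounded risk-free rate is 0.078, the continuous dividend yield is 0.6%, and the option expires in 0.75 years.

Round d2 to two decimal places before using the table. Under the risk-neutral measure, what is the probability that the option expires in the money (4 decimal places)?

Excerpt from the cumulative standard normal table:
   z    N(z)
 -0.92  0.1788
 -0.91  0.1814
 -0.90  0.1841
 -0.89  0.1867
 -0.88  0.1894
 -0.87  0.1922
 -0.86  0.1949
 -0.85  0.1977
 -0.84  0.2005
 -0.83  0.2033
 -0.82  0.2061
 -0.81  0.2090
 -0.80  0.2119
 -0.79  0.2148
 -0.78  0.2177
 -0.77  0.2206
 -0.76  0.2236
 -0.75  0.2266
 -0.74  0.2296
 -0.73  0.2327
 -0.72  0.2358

T = 0.75;  σ√T = 0.1645
d₁ = [ln(250/300) + (0.078 − 0.006 + 0.19²/2)·0.75] / 0.1645 = [-0.1823 + 0.0675] / 0.1645 = -0.6976 which rounds to -0.70
d₂ = d₁ − σ√T = -0.6976 − 0.1645 = -0.8621 which rounds to -0.86
Pr(exercise) under Q = N(d₂) = 0.1949

0.1949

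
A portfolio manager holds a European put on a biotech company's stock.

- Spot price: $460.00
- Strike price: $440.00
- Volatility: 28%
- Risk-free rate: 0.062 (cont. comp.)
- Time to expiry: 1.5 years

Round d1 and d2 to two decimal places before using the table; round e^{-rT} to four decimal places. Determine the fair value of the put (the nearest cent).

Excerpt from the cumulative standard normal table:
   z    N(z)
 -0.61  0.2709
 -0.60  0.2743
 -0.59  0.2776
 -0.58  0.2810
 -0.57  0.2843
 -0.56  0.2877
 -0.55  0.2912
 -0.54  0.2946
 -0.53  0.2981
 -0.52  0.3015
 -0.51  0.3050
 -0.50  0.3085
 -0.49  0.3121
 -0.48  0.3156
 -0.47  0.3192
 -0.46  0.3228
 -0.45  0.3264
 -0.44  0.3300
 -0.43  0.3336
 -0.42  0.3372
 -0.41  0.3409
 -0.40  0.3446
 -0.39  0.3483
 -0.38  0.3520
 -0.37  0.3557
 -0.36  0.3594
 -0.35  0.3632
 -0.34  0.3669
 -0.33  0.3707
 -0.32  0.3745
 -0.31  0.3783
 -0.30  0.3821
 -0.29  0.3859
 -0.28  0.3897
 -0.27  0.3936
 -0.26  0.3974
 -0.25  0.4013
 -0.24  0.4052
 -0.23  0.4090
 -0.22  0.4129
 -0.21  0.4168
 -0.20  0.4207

$33.20

σ√T = 0.28·√1.5 = 0.3429
d₁ = [ln(460/440) + (0.062 + 0.28²/2)·1.5] / 0.3429 = [0.0445 + 0.1518] / 0.3429 = 0.5723 ⇒ 0.57
d₂ = d₁ − σ√T = 0.5723 − 0.3429 = 0.2294 ⇒ 0.23
e^(−rT) = e^(−0.062·1.5) = 0.9112
P = 440·0.9112·N(-0.23) − 460·N(-0.57) = 440·0.9112·0.4090 − 460·0.2843 = 163.9796 − 130.7780 = 33.2016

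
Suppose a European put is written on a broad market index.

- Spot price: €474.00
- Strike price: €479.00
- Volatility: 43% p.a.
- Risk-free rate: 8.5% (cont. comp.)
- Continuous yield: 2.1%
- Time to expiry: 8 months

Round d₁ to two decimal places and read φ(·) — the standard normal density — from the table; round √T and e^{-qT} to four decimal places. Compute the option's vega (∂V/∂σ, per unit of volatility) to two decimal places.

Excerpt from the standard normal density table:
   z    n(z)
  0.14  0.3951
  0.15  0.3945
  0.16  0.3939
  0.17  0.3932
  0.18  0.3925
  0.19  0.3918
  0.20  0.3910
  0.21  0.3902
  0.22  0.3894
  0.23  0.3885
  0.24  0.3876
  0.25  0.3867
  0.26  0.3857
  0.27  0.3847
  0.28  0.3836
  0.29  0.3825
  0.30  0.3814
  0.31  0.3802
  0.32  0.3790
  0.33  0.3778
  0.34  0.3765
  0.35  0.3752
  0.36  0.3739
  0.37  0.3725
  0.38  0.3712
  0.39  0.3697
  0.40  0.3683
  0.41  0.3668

146.82

T = 0.6667;  σ√T = 0.3511
d₁ = [ln(474/479) + (0.085 − 0.021 + 0.43²/2)·0.6667] / 0.3511 = [-0.0105 + 0.1043] / 0.3511 = 0.2672 ≈ 0.27
√T = √0.6667 = 0.8165
φ(d₁) = φ(0.27) = 0.3847
e^(−qT) = e^(−0.021·0.6667) = 0.9861
vega = S·e^(−qT)·φ(d₁)·√T = 474·0.9861·0.3847·0.8165 = 146.8174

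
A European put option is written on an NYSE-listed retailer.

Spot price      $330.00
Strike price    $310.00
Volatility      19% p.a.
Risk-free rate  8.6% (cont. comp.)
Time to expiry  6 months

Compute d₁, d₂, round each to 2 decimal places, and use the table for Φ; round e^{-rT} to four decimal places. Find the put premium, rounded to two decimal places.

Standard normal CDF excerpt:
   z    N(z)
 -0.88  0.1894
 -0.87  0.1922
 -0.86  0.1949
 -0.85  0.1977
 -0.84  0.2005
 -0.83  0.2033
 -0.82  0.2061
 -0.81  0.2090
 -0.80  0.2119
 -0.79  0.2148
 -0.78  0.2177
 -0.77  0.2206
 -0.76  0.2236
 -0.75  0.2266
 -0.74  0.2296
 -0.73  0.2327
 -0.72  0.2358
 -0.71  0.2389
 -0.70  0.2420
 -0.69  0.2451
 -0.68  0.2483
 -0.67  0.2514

$4.78

T = 0.5;  σ√T = 0.1344
d₁ = [ln(330/310) + (0.086 + 0.19²/2)·0.5] / 0.1344 = [0.0625 + 0.0520] / 0.1344 = 0.8526 which rounds to 0.85
d₂ = d₁ − σ√T = 0.8526 − 0.1344 = 0.7182 which rounds to 0.72
e^(−rT) = e^(−0.086·0.5) = 0.9579
P = 310·0.9579·N(-0.72) − 330·N(-0.85) = 310·0.9579·0.2358 − 330·0.1977 = 70.0206 − 65.2410 = 4.7796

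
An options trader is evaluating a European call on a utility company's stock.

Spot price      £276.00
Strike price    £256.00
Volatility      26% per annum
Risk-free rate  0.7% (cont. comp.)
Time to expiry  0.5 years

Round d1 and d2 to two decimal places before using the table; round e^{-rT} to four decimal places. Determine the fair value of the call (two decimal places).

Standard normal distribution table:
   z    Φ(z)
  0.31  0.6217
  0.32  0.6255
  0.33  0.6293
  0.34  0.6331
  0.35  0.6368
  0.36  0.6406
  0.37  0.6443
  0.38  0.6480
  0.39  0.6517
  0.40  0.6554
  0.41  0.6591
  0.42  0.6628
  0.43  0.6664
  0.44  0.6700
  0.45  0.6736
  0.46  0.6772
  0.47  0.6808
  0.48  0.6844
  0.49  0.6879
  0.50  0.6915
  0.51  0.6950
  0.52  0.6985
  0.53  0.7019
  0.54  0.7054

£31.28

σ√T = 0.26 × 0.7071 = 0.1838
d₁ = [ln(276/256) + (0.007 + 0.26²/2)·0.5] / 0.1838 = [0.0752 + 0.0204] / 0.1838 = 0.5201 → 0.52
d₂ = d₁ − σ√T = 0.5201 − 0.1838 = 0.3363 → 0.34
exp(−rT) = exp(−0.007·0.5) = 0.9965
C = 276·N(0.52) − 256·0.9965·N(0.34) = 276·0.6985 − 256·0.9965·0.6331 = 192.7860 − 161.5063 = 31.2797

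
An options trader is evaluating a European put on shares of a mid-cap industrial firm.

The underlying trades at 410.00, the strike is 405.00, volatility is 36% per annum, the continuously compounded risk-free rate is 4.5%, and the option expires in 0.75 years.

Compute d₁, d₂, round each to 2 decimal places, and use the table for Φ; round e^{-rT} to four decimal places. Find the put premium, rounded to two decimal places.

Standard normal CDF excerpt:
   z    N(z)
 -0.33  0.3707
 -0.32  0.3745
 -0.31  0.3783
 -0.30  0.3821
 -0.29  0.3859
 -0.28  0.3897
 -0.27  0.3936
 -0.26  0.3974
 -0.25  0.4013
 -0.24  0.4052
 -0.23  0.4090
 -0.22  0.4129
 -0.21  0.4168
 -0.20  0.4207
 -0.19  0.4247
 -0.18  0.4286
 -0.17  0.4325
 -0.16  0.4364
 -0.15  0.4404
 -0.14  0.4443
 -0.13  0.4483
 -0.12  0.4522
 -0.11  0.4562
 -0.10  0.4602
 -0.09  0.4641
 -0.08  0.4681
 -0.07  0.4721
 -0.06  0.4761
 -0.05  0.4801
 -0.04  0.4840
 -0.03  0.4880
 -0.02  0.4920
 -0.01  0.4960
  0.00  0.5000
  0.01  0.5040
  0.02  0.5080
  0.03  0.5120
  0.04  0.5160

40.68

T = 0.75;  σ√T = 0.3118
d₁ = [ln(410/405) + (0.045 + 0.36²/2)·0.75] / 0.3118 = [0.0123 + 0.0823] / 0.3118 = 0.3035 ⇒ 0.30
d₂ = d₁ − σ√T = 0.3035 − 0.3118 = -0.0083 ⇒ -0.01
e^(−rT) = e^(−0.045·0.75) = 0.9668
P = 405·0.9668·N(0.01) − 410·N(-0.30) = 405·0.9668·0.5040 − 410·0.3821 = 197.3432 − 156.6610 = 40.6822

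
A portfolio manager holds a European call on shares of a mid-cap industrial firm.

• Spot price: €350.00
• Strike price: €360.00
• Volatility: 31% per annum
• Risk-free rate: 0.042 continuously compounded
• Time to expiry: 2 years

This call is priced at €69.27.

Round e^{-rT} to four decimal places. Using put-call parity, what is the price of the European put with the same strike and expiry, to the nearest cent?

e^(−rT) = e^(−0.042·2) = 0.9194
Put-call parity: C − P = S − K·e^(−rT) = 350 − 360·0.9194 = 350 − 330.9840 = 19.0160
P = C − (C − P) = 69.27 − (19.0160) = 50.2540

€50.25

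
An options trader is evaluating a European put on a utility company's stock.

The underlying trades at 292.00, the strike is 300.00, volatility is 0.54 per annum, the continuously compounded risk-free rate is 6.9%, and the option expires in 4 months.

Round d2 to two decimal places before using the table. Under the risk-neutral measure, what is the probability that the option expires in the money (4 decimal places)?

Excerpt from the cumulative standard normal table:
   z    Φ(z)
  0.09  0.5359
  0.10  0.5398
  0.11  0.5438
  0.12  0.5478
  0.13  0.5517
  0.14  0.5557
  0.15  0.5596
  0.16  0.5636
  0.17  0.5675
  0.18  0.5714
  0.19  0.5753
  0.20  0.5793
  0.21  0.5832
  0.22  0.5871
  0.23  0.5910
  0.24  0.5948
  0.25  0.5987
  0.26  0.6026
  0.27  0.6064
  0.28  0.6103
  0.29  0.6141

0.5675

σ√T = 0.54 × 0.5774 = 0.3118
d₁ = [ln(292/300) + (0.069 + 0.54²/2)·0.3333] / 0.3118 = [-0.0270 + 0.0716] / 0.3118 = 0.1430 which rounds to 0.14
d₂ = d₁ − σ√T = 0.1430 − 0.3118 = -0.1688 which rounds to -0.17
Risk-neutral Pr[S_T < K] = N(−d₂) = N(0.17) = 0.5675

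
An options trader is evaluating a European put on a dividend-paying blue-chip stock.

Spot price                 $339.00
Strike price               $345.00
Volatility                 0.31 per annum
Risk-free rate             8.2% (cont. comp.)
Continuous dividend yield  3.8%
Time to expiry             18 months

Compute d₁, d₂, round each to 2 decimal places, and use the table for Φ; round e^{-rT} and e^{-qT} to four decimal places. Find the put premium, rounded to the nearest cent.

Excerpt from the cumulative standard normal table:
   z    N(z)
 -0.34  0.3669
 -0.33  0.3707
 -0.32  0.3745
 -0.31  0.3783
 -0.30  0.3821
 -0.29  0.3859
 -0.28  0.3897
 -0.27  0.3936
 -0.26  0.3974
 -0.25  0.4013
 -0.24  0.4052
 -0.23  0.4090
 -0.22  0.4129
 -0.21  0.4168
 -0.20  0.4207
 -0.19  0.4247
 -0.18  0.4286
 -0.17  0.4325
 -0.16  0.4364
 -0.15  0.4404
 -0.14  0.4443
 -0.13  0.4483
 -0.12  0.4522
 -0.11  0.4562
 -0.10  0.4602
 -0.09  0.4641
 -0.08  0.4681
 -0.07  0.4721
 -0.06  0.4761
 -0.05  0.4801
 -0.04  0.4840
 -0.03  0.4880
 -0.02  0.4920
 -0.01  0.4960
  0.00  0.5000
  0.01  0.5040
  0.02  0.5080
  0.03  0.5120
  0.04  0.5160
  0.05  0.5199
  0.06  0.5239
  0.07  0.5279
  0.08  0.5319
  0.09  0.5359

$39.91

T = 1.5;  σ√T = 0.3797
ln(S/K) + (r − q + σ²/2)T = ln(339/345) + (0.082 − 0.038 + 0.31²/2)·1.5 = -0.0175 + 0.1381 = 0.1205
d₁ = 0.1205 / 0.3797 = 0.3175 → 0.32
d₂ = d₁ − σ√T = 0.3175 − 0.3797 = -0.0622 → -0.06
exp(−qT) = exp(−0.038·1.5) = 0.9446;  exp(−rT) = exp(−0.082·1.5) = 0.8843
P = 345·0.8843·N(0.06) − 339·0.9446·N(-0.32) = 345·0.8843·0.5239 − 339·0.9446·0.3745 = 159.8332 − 119.9222 = 39.9111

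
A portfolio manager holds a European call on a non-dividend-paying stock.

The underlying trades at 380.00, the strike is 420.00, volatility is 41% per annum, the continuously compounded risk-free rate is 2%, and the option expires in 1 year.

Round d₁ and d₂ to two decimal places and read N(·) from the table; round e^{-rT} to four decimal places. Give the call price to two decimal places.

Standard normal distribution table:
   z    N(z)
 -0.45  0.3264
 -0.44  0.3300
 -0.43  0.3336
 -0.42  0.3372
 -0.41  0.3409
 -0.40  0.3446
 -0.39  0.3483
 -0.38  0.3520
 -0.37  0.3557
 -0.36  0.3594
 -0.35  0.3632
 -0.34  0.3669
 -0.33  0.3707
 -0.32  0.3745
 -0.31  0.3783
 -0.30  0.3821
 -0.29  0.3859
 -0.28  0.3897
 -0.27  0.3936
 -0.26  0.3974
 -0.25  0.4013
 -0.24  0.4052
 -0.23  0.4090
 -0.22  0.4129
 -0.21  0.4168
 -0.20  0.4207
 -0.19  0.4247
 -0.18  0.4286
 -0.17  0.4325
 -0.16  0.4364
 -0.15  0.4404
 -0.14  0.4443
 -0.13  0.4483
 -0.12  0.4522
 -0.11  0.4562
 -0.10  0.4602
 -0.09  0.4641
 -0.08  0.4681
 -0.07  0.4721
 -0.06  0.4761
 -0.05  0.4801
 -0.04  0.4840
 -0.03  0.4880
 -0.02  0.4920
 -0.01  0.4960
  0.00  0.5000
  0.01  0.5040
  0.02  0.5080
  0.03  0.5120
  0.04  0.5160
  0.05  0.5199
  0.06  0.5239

49.65

σ√T = 0.41 × 1.0000 = 0.4100
d₁ = [ln(380/420) + (0.02 + 0.41²/2)·1] / 0.4100 = [-0.1001 + 0.1040] / 0.4100 = 0.0097 which rounds to 0.01
d₂ = d₁ − σ√T = 0.0097 − 0.4100 = -0.4003 which rounds to -0.40
exp(−rT) = exp(−0.02·1) = 0.9802
C = 380·N(0.01) − 420·0.9802·N(-0.40) = 380·0.5040 − 420·0.9802·0.3446 = 191.5200 − 141.8663 = 49.6537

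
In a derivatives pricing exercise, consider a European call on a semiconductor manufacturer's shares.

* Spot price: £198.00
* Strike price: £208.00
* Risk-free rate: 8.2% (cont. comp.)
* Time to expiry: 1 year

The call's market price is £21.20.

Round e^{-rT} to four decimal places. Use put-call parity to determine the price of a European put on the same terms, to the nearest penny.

e^(−rT) = e^(−0.082·1) = 0.9213
Put-call parity: C − P = S − K·e^(−rT) = 198 − 208·0.9213 = 198 − 191.6304 = 6.3696
P = C − (C − P) = 21.20 − (6.3696) = 14.8304

£14.83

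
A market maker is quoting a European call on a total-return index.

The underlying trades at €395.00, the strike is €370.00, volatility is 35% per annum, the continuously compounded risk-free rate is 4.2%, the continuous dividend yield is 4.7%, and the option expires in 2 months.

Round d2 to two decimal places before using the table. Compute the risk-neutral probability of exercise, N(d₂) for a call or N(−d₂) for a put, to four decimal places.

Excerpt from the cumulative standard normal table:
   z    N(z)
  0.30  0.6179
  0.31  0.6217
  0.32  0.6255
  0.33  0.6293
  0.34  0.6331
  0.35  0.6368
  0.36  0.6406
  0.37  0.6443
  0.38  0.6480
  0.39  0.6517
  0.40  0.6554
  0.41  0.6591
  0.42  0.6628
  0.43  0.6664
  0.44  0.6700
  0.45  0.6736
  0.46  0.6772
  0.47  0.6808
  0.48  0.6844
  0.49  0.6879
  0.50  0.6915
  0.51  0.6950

0.6480

σ√T = 0.35·√0.1667 = 0.1429
d₁ = [ln(395/370) + (0.042 − 0.047 + 0.35²/2)·0.1667] / 0.1429 = [0.0654 + 0.0094] / 0.1429 = 0.5232 ≈ 0.52
d₂ = d₁ − σ√T = 0.5232 − 0.1429 = 0.3803 ≈ 0.38
Risk-neutral Pr[S_T > K] = N(d₂) = N(0.38) = 0.6480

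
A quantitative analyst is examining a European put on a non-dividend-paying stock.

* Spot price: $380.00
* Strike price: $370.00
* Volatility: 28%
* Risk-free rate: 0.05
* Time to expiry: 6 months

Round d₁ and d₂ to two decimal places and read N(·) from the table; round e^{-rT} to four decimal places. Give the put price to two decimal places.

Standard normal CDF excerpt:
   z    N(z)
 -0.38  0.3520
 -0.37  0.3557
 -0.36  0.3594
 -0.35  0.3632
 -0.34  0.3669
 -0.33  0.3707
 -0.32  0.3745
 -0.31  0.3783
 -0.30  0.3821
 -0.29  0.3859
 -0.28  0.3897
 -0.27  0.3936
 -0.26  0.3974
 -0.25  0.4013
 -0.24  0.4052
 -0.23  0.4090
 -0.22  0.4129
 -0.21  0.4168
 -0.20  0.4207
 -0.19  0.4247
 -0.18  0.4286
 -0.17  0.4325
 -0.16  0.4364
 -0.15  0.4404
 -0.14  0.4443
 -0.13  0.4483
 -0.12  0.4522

σ√T = 0.28·√0.5 = 0.1980
ln(S/K) + (r + σ²/2)T = ln(380/370) + (0.05 + 0.28²/2)·0.5 = 0.0267 + 0.0446 = 0.0713
d₁ = 0.0713 / 0.1980 = 0.3600 ⇒ 0.36
d₂ = d₁ − σ√T = 0.3600 − 0.1980 = 0.1620 ⇒ 0.16
e^(−rT) = e^(−0.05·0.5) = 0.9753
N(−d₂) = N(-0.16) = 0.4364;  N(−d₁) = N(-0.36) = 0.3594
P = 370·0.9753·0.4364 − 380·0.3594 = 157.4797 − 136.5720 = 20.9077

$20.91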